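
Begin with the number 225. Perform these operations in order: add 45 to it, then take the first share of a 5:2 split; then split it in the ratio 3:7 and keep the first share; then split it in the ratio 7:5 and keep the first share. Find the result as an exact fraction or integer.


Start with 225.
Step 1: Add 45: 225+45=270; split 5:2 first = 270*5/7 = 1350/7
Step 2: Split 3:7, first share = 1350/7 * 3/10 = 405/7
Step 3: Split 7:5, first share = 405/7 * 7/12 = 135/4
Final result = 135/4

135/4


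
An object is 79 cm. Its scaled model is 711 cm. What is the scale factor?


Original length = 79 cm
Scaled length = 711 cm
Scale factor = 711 / 79
= 9

9


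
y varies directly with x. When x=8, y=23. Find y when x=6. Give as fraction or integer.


Direct proportion: y = kx
Find k: k = 23/8 = 23/8
Compute y at x=6: y = 23/8 * 6
y = 69/4

69/4


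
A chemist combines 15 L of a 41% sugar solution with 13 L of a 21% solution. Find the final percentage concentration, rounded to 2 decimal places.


Solute in mixture 1 = 41% of 15 L = 15*41/100 = 123/20 L
Solute in mixture 2 = 21% of 13 L = 13*21/100 = 273/100 L
Total solute = 123/20 + 273/100 = 222/25 L
Total volume = 15 + 13 = 28 L
Final concentration = 222/25/28 * 100 = 31.71%

31.71


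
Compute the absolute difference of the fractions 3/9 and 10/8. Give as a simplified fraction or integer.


Simplify: 3/9 = 1/3 and 10/8 = 5/4
Find common denominator: LCD = 12
Convert: 4/12 and 15/12
Difference = |4 - 15|/12 = 11/12
Simplified = 11/12

11/12


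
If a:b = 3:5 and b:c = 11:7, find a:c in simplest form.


Given a:b = 3:5 and b:c = 11:7
Make b consistent. Multiply first ratio by 11: a:b = 33:55
Multiply second ratio by 5: b:c = 55:35
Now b = 55 in both, so a:b:c = 33:55:35
Therefore a:c = 33:35
Simplify by GCD: a:c = 33:35

33:35


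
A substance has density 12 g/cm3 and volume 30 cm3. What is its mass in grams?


Using mass = density * volume
Density = 12 g/cm3
Volume = 30 cm3
Mass = 12 * 30
= 360 g

360


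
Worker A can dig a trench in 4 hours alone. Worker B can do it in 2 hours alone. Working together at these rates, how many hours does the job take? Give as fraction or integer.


Rate of A = 1/4 job per hour
Rate of B = 1/2 job per hour
Combined rate = 1/4 + 1/2
Find common denominator: (2 + 4)/(4*2) = 6/8
Combined rate = 3/4 job per hour
Time together = 1 / (3/4) = 4/3 hours

4/3


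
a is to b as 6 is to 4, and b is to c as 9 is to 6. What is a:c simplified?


Given a:b = 6:4 and b:c = 9:6
Make b consistent. Multiply first ratio by 9: a:b = 54:36
Multiply second ratio by 4: b:c = 36:24
Now b = 36 in both, so a:b:c = 54:36:24
Therefore a:c = 54:24
Simplify by GCD: a:c = 9:4

9:4


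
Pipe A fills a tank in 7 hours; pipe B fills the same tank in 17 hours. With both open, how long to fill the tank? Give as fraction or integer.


Rate of A = 1/7 job per hour
Rate of B = 1/17 job per hour
Combined rate = 1/7 + 1/17
Find common denominator: (17 + 7)/(7*17) = 24/119
Combined rate = 24/119 job per hour
Time together = 1 / (24/119) = 119/24 hours

119/24


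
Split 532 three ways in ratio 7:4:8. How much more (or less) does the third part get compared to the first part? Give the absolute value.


Total parts = 7 + 4 + 8 = 19
Value per part = 532 / 19 = 28
Shares: 7*28=196, 4*28=112, 8*28=224
Third share = 224, first share = 196
Difference = |224 - 196| = 28

28


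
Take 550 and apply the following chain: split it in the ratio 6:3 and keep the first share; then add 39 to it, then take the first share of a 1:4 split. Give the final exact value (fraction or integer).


Start with 550.
Step 1: Split 6:3, first share = 550 * 6/9 = 1100/3
Step 2: Add 39: 1100/3+39=1217/3; split 1:4 first = 1217/3*1/5 = 1217/15
Final result = 1217/15

1217/15


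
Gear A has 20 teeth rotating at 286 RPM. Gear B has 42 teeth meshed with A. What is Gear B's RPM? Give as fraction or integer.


Gear ratio: teeth_A * RPM_A = teeth_B * RPM_B
20 * 286 = 42 * RPM_B
5720 = 42 * RPM_B
RPM_B = 5720 / 42
RPM_B = 2860/21

2860/21


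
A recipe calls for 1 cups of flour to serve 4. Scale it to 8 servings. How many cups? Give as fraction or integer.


Original: 1 cups for 4 servings
Target servings = 8
Scaling factor = 8/4
New amount = 1 * 8/4
= 8/4
= 2 cups

2


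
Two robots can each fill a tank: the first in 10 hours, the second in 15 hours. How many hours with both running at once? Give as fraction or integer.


Rate of A = 1/10 job per hour
Rate of B = 1/15 job per hour
Combined rate = 1/10 + 1/15
Find common denominator: (15 + 10)/(10*15) = 25/150
Combined rate = 1/6 job per hour
Time together = 1 / (1/6) = 6 hours

6


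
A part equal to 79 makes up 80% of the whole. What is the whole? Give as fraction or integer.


Given: 79 is 80% of the whole
Set up: 79 = 80/100 * whole
whole = 79 * 100 / 80
whole = 7900 / 80
whole = 395/4

395/4


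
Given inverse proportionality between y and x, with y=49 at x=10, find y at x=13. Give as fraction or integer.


Inverse proportion: y = k/x
Find k: k = 10 * 49 = 490
Compute y at x=13: y = 490/13
y = 490/13

490/13


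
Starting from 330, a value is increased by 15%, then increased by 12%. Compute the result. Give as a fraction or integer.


Start: 330
Step 1: increase by 15% => multiply by 115/100
  330 * 115/100 = 759/2
Step 2: increase by 12% => multiply by 112/100
  759/2 * 112/100 = 10626/25
Final value = 10626/25

10626/25


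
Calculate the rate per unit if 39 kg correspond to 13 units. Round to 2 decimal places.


Total kg = 39
Number of units = 13
Unit rate = 39 / 13
= 3 kg per unit

3


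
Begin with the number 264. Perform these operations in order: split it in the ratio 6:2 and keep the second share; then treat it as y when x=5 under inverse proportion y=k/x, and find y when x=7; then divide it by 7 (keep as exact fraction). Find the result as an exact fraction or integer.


Start with 264.
Step 1: Split 6:2, second share = 264 * 2/8 = 66
Step 2: Inverse prop: k = (66)*5; new y = k/7 = 66*5/7 = 330/7
Step 3: Divide by 7: 330/7 / 7 = 330/49
Final result = 330/49

330/49


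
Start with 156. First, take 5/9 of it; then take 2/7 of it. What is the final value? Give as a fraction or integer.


Start with 156.
Step 1: Take 5/9: 156 * 5/9 = 260/3
Step 2: Take 2/7: 260/3 * 2/7 = 520/21
Final result = 520/21

520/21


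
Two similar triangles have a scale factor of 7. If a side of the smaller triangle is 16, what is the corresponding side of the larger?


Similar triangles have proportional sides
Scale factor = 7
Smaller side = 16
Corresponding larger side = 16 * 7
= 112

112


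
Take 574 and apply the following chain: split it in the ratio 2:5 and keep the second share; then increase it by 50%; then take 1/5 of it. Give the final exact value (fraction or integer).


Start with 574.
Step 1: Split 2:5, second share = 574 * 5/7 = 410
Step 2: Increase by 50%: 410 * 150/100 = 615
Step 3: Take 1/5: 615 * 1/5 = 123
Final result = 123

123


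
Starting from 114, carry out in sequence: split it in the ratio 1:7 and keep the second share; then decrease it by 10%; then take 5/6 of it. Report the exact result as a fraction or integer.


Start with 114.
Step 1: Split 1:7, second share = 114 * 7/8 = 399/4
Step 2: Decrease by 10%: 399/4 * 90/100 = 3591/40
Step 3: Take 5/6: 3591/40 * 5/6 = 1197/16
Final result = 1197/16

1197/16


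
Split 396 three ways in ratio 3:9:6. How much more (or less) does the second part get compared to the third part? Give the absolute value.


Total parts = 3 + 9 + 6 = 18
Value per part = 396 / 18 = 22
Shares: 3*22=66, 9*22=198, 6*22=132
Second share = 198, third share = 132
Difference = |198 - 132| = 66

66


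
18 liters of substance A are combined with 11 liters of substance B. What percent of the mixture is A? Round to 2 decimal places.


Volume of A = 18 L
Volume of B = 11 L
Total volume = 18 + 11 = 29 L
Percentage of A = (18/29) * 100
= 62.07%

62.07


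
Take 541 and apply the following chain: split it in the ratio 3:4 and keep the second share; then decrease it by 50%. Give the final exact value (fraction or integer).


Start with 541.
Step 1: Split 3:4, second share = 541 * 4/7 = 2164/7
Step 2: Decrease by 50%: 2164/7 * 50/100 = 1082/7
Final result = 1082/7

1082/7


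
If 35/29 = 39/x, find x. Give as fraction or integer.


Setting up: 35/29 = 39/x
Cross multiply: 35 * x = 29 * 39
35x = 1131
x = 1131/35
x = 1131/35

1131/35


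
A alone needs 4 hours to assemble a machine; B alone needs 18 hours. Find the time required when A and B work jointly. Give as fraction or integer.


Rate of A = 1/4 job per hour
Rate of B = 1/18 job per hour
Combined rate = 1/4 + 1/18
Find common denominator: (18 + 4)/(4*18) = 22/72
Combined rate = 11/36 job per hour
Time together = 1 / (11/36) = 36/11 hours

36/11


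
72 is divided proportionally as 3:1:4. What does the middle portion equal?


Ratio = 3:1:4
Total parts = 3 + 1 + 4 = 8
Value per part = 72 / 8 = 9
First share = 3 * 9 = 27
Middle share = 1 * 9 = 9
Third share = 4 * 9 = 36

9


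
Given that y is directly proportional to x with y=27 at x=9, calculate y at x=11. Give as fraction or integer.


Direct proportion: y = kx
Find k: k = 27/9 = 3
Compute y at x=11: y = 3 * 11
y = 33

33


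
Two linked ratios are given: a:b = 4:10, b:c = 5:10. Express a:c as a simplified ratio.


Given a:b = 4:10 and b:c = 5:10
Make b consistent. Multiply first ratio by 5: a:b = 20:50
Multiply second ratio by 10: b:c = 50:100
Now b = 50 in both, so a:b:c = 20:50:100
Therefore a:c = 20:100
Simplify by GCD: a:c = 1:5

1:5


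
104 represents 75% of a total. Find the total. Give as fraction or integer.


Given: 104 is 75% of the whole
Set up: 104 = 75/100 * whole
whole = 104 * 100 / 75
whole = 10400 / 75
whole = 416/3

416/3


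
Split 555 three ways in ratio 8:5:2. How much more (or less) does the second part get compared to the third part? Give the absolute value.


Total parts = 8 + 5 + 2 = 15
Value per part = 555 / 15 = 37
Shares: 8*37=296, 5*37=185, 2*37=74
Second share = 185, third share = 74
Difference = |185 - 74| = 111

111


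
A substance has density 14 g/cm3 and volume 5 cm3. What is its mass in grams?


Using mass = density * volume
Density = 14 g/cm3
Volume = 5 cm3
Mass = 14 * 5
= 70 g

70


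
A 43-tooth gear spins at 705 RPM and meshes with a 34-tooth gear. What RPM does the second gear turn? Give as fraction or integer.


Gear ratio: teeth_A * RPM_A = teeth_B * RPM_B
43 * 705 = 34 * RPM_B
30315 = 34 * RPM_B
RPM_B = 30315 / 34
RPM_B = 30315/34

30315/34


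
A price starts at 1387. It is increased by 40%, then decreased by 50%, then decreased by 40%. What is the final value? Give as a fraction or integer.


Start: 1387
Step 1: increase by 40% => multiply by 140/100
  1387 * 140/100 = 9709/5
Step 2: decrease by 50% => multiply by 50/100
  9709/5 * 50/100 = 9709/10
Step 3: decrease by 40% => multiply by 60/100
  9709/10 * 60/100 = 29127/50
Final value = 29127/50

29127/50


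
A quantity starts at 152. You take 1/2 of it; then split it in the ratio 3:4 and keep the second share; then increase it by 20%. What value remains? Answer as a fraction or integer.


Start with 152.
Step 1: Take 1/2: 152 * 1/2 = 76
Step 2: Split 3:4, second share = 76 * 4/7 = 304/7
Step 3: Increase by 20%: 304/7 * 120/100 = 1824/35
Final result = 1824/35

1824/35


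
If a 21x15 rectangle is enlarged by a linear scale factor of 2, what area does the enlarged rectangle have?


Original dimensions: 21 x 15
Enlargement factor = 2
New width = 21 * 2 = 42
New height = 15 * 2 = 30
New area = 42 * 30 = 1260

1260


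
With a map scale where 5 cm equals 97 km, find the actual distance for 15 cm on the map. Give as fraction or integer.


Map scale: 5 cm = 97 km
Measured distance on map = 15 cm
Set up proportion: 15 * 97 / 5
= 1455 / 5
= 291 km

291


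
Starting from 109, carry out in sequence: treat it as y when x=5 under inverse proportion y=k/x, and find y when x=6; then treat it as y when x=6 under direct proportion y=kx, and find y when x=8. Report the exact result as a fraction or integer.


Start with 109.
Step 1: Inverse prop: k = (109)*5; new y = k/6 = 109*5/6 = 545/6
Step 2: Direct prop: k = (545/6)/6; new y = k*8 = 545/6*8/6 = 1090/9
Final result = 1090/9

1090/9


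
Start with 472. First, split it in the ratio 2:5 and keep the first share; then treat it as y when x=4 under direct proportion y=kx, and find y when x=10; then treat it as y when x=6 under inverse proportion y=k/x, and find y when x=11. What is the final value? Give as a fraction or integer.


Start with 472.
Step 1: Split 2:5, first share = 472 * 2/7 = 944/7
Step 2: Direct prop: k = (944/7)/4; new y = k*10 = 944/7*10/4 = 2360/7
Step 3: Inverse prop: k = (2360/7)*6; new y = k/11 = 2360/7*6/11 = 14160/77
Final result = 14160/77

14160/77


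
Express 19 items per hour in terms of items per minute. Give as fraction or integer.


Converting from per hour to per minute
Rate = 19 items per hour
Divide by 60: 19/60
= 19/60 items per minute

19/60


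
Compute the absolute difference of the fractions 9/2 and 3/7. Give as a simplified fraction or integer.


Simplify: 9/2 = 9/2 and 3/7 = 3/7
Find common denominator: LCD = 14
Convert: 63/14 and 6/14
Difference = |63 - 6|/14 = 57/14
Simplified = 57/14

57/14


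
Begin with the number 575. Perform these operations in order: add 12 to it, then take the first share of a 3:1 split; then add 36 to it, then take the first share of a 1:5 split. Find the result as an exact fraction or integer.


Start with 575.
Step 1: Add 12: 575+12=587; split 3:1 first = 587*3/4 = 1761/4
Step 2: Add 36: 1761/4+36=1905/4; split 1:5 first = 1905/4*1/6 = 635/8
Final result = 635/8

635/8


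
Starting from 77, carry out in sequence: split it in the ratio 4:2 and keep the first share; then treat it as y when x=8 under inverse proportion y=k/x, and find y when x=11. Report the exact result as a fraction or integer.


Start with 77.
Step 1: Split 4:2, first share = 77 * 4/6 = 154/3
Step 2: Inverse prop: k = (154/3)*8; new y = k/11 = 154/3*8/11 = 112/3
Final result = 112/3

112/3


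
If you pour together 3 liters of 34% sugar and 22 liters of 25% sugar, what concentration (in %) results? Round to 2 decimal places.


Solute in mixture 1 = 34% of 3 L = 3*34/100 = 51/50 L
Solute in mixture 2 = 25% of 22 L = 22*25/100 = 11/2 L
Total solute = 51/50 + 11/2 = 163/25 L
Total volume = 3 + 22 = 25 L
Final concentration = 163/25/25 * 100 = 26.08%

26.08


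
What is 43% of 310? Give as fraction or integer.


Compute 43% of 310
Convert percentage: 43% = 43/100
Multiply: 310 * 43/100
= 13330/100
= 1333/10

1333/10


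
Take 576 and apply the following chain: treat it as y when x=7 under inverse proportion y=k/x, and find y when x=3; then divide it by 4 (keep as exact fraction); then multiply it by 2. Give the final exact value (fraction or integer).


Start with 576.
Step 1: Inverse prop: k = (576)*7; new y = k/3 = 576*7/3 = 1344
Step 2: Divide by 4: 1344 / 4 = 336
Step 3: Multiply by 2: 336 * 2 = 672
Final result = 672

672


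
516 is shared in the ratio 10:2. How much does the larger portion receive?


Total parts = 10 + 2 = 12
Value per part = 516 / 12 = 43
First share = 10 * 43 = 430
Second share = 2 * 43 = 86
Larger share = 430

430


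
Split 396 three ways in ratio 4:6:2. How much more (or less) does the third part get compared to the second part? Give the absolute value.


Total parts = 4 + 6 + 2 = 12
Value per part = 396 / 12 = 33
Shares: 4*33=132, 6*33=198, 2*33=66
Third share = 66, second share = 198
Difference = |66 - 198| = 132

132


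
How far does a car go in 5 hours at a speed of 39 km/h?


Using distance = speed * time
Speed = 39 km/h
Time = 5 hours
Distance = 39 * 5
= 195 km

195


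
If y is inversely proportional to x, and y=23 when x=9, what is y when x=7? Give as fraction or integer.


Inverse proportion: y = k/x
Find k: k = 9 * 23 = 207
Compute y at x=7: y = 207/7
y = 207/7

207/7


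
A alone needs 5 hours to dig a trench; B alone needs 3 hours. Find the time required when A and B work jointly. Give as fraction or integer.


Rate of A = 1/5 job per hour
Rate of B = 1/3 job per hour
Combined rate = 1/5 + 1/3
Find common denominator: (3 + 5)/(5*3) = 8/15
Combined rate = 8/15 job per hour
Time together = 1 / (8/15) = 15/8 hours

15/8


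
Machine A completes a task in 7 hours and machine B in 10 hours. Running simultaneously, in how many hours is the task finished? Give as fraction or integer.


Rate of A = 1/7 job per hour
Rate of B = 1/10 job per hour
Combined rate = 1/7 + 1/10
Find common denominator: (10 + 7)/(7*10) = 17/70
Combined rate = 17/70 job per hour
Time together = 1 / (17/70) = 70/17 hours

70/17


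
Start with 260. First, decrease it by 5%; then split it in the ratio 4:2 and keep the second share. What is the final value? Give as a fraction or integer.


Start with 260.
Step 1: Decrease by 5%: 260 * 95/100 = 247
Step 2: Split 4:2, second share = 247 * 2/6 = 247/3
Final result = 247/3

247/3


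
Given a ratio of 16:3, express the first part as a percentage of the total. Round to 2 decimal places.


Total parts = 16 + 3 = 19
First part fraction = 16/19
Percentage = (16/19) * 100
= 0.842105 * 100
= 84.21%

84.21


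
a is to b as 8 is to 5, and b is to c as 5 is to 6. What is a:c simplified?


Given a:b = 8:5 and b:c = 5:6
Make b consistent. Multiply first ratio by 5: a:b = 40:25
Multiply second ratio by 5: b:c = 25:30
Now b = 25 in both, so a:b:c = 40:25:30
Therefore a:c = 40:30
Simplify by GCD: a:c = 4:3

4:3


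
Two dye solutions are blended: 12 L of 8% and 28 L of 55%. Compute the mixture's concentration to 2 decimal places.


Solute in mixture 1 = 8% of 12 L = 12*8/100 = 24/25 L
Solute in mixture 2 = 55% of 28 L = 28*55/100 = 77/5 L
Total solute = 24/25 + 77/5 = 409/25 L
Total volume = 12 + 28 = 40 L
Final concentration = 409/25/40 * 100 = 40.90%

40.90


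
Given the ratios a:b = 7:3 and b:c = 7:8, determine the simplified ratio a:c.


Given a:b = 7:3 and b:c = 7:8
Make b consistent. Multiply first ratio by 7: a:b = 49:21
Multiply second ratio by 3: b:c = 21:24
Now b = 21 in both, so a:b:c = 49:21:24
Therefore a:c = 49:24
Simplify by GCD: a:c = 49:24

49:24


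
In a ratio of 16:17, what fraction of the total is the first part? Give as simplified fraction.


Total parts = 16 + 17 = 33
First part fraction = 16/33
Simplify: 16/33 = 16/33

16/33


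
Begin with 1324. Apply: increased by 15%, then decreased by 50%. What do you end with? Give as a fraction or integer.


Start: 1324
Step 1: increase by 15% => multiply by 115/100
  1324 * 115/100 = 7613/5
Step 2: decrease by 50% => multiply by 50/100
  7613/5 * 50/100 = 7613/10
Final value = 7613/10

7613/10


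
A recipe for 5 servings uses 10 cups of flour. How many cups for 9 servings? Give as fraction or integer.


Original: 10 cups for 5 servings
Target servings = 9
Scaling factor = 9/5
New amount = 10 * 9/5
= 90/5
= 18 cups

18


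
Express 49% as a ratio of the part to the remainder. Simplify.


Part = 49%, Remainder = 51%
Ratio = 49:51
GCD(49, 51) = 1
Simplify: 49:51 = 49:51

49:51


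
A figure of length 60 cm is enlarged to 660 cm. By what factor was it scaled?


Original length = 60 cm
Scaled length = 660 cm
Scale factor = 660 / 60
= 11

11


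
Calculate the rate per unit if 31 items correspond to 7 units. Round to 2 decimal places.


Total items = 31
Number of units = 7
Unit rate = 31 / 7
= 4.43 items per unit

4.43


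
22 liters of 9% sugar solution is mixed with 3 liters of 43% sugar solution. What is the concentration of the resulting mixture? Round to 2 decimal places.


Solute in mixture 1 = 9% of 22 L = 22*9/100 = 99/50 L
Solute in mixture 2 = 43% of 3 L = 3*43/100 = 129/100 L
Total solute = 99/50 + 129/100 = 327/100 L
Total volume = 22 + 3 = 25 L
Final concentration = 327/100/25 * 100 = 13.08%

13.08


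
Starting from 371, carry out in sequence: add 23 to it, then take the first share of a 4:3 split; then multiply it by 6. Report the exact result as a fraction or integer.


Start with 371.
Step 1: Add 23: 371+23=394; split 4:3 first = 394*4/7 = 1576/7
Step 2: Multiply by 6: 1576/7 * 6 = 9456/7
Final result = 9456/7

9456/7


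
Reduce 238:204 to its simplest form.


Find GCD(238, 204)
GCD = 34
Divide both by 34: 238/34 = 7, 204/34 = 6
Simplified ratio = 7:6

7:6


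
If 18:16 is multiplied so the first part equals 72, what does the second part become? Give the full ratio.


Original ratio: 18:16
First term target: 72
Scale factor = 72 / 18 = 4
Multiply second term: 16 * 4 = 64
Equivalent ratio = 72:64

72:64


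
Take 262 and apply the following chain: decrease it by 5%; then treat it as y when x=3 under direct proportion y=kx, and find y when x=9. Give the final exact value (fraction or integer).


Start with 262.
Step 1: Decrease by 5%: 262 * 95/100 = 2489/10
Step 2: Direct prop: k = (2489/10)/3; new y = k*9 = 2489/10*9/3 = 7467/10
Final result = 7467/10

7467/10


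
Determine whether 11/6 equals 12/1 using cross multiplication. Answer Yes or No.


Cross multiply to check 11/6 = 12/1
Left cross product: 11 * 1 = 11
Right cross product: 6 * 12 = 72
11 != 72
Not equal, so proportions differ => No

No


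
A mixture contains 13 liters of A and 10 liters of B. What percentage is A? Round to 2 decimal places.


Volume of A = 13 L
Volume of B = 10 L
Total volume = 13 + 10 = 23 L
Percentage of A = (13/23) * 100
= 56.52%

56.52


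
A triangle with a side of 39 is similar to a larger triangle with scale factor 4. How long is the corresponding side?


Similar triangles have proportional sides
Scale factor = 4
Smaller side = 39
Corresponding larger side = 39 * 4
= 156

156


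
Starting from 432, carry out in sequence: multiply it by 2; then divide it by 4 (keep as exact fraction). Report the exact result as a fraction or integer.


Start with 432.
Step 1: Multiply by 2: 432 * 2 = 864
Step 2: Divide by 4: 864 / 4 = 216
Final result = 216

216


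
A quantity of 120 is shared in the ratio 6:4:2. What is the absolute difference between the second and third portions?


Total parts = 6 + 4 + 2 = 12
Value per part = 120 / 12 = 10
Shares: 6*10=60, 4*10=40, 2*10=20
Second share = 40, third share = 20
Difference = |40 - 20| = 20

20


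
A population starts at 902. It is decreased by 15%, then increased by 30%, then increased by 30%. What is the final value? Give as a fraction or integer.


Start: 902
Step 1: decrease by 15% => multiply by 85/100
  902 * 85/100 = 7667/10
Step 2: increase by 30% => multiply by 130/100
  7667/10 * 130/100 = 99671/100
Step 3: increase by 30% => multiply by 130/100
  99671/100 * 130/100 = 1295723/1000
Final value = 1295723/1000

1295723/1000


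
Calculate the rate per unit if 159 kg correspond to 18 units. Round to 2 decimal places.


Total kg = 159
Number of units = 18
Unit rate = 159 / 18
= 8.83 kg per unit

8.83


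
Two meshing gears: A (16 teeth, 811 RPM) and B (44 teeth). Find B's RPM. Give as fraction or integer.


Gear ratio: teeth_A * RPM_A = teeth_B * RPM_B
16 * 811 = 44 * RPM_B
12976 = 44 * RPM_B
RPM_B = 12976 / 44
RPM_B = 3244/11

3244/11


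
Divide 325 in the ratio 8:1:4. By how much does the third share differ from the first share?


Total parts = 8 + 1 + 4 = 13
Value per part = 325 / 13 = 25
Shares: 8*25=200, 1*25=25, 4*25=100
Third share = 100, first share = 200
Difference = |100 - 200| = 100

100


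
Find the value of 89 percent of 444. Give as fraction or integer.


Compute 89% of 444
Convert percentage: 89% = 89/100
Multiply: 444 * 89/100
= 39516/100
= 9879/25

9879/25


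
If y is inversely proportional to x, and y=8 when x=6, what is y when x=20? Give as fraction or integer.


Inverse proportion: y = k/x
Find k: k = 6 * 8 = 48
Compute y at x=20: y = 48/20
y = 12/5

12/5


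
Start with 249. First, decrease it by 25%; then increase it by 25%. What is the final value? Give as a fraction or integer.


Start with 249.
Step 1: Decrease by 25%: 249 * 75/100 = 747/4
Step 2: Increase by 25%: 747/4 * 125/100 = 3735/16
Final result = 3735/16

3735/16


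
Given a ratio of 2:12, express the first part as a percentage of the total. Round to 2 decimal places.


Total parts = 2 + 12 = 14
First part fraction = 2/14
Percentage = (2/14) * 100
= 0.142857 * 100
= 14.29%

14.29


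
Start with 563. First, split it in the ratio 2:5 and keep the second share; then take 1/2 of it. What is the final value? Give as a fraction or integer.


Start with 563.
Step 1: Split 2:5, second share = 563 * 5/7 = 2815/7
Step 2: Take 1/2: 2815/7 * 1/2 = 2815/14
Final result = 2815/14

2815/14


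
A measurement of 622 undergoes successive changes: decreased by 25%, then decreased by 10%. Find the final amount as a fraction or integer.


Start: 622
Step 1: decrease by 25% => multiply by 75/100
  622 * 75/100 = 933/2
Step 2: decrease by 10% => multiply by 90/100
  933/2 * 90/100 = 8397/20
Final value = 8397/20

8397/20


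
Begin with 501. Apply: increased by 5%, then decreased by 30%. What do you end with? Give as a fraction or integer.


Start: 501
Step 1: increase by 5% => multiply by 105/100
  501 * 105/100 = 10521/20
Step 2: decrease by 30% => multiply by 70/100
  10521/20 * 70/100 = 73647/200
Final value = 73647/200

73647/200


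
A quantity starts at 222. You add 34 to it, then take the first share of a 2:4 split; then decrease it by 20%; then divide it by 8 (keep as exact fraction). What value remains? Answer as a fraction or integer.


Start with 222.
Step 1: Add 34: 222+34=256; split 2:4 first = 256*2/6 = 256/3
Step 2: Decrease by 20%: 256/3 * 80/100 = 1024/15
Step 3: Divide by 8: 1024/15 / 8 = 128/15
Final result = 128/15

128/15


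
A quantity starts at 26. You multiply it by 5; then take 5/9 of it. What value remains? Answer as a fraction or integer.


Start with 26.
Step 1: Multiply by 5: 26 * 5 = 130
Step 2: Take 5/9: 130 * 5/9 = 650/9
Final result = 650/9

650/9


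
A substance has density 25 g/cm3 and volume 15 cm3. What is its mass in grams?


Using mass = density * volume
Density = 25 g/cm3
Volume = 15 cm3
Mass = 25 * 15
= 375 g

375


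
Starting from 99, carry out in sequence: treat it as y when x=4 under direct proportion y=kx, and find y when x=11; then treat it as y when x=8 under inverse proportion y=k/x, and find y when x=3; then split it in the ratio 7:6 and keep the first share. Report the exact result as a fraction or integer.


Start with 99.
Step 1: Direct prop: k = (99)/4; new y = k*11 = 99*11/4 = 1089/4
Step 2: Inverse prop: k = (1089/4)*8; new y = k/3 = 1089/4*8/3 = 726
Step 3: Split 7:6, first share = 726 * 7/13 = 5082/13
Final result = 5082/13

5082/13


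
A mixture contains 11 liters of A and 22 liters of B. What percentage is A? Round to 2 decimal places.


Volume of A = 11 L
Volume of B = 22 L
Total volume = 11 + 22 = 33 L
Percentage of A = (11/33) * 100
= 33.33%

33.33


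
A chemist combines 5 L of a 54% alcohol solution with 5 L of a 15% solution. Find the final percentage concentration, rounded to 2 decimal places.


Solute in mixture 1 = 54% of 5 L = 5*54/100 = 27/10 L
Solute in mixture 2 = 15% of 5 L = 5*15/100 = 3/4 L
Total solute = 27/10 + 3/4 = 69/20 L
Total volume = 5 + 5 = 10 L
Final concentration = 69/20/10 * 100 = 34.50%

34.50


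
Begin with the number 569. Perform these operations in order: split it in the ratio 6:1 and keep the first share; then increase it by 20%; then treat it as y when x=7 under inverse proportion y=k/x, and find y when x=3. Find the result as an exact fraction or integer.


Start with 569.
Step 1: Split 6:1, first share = 569 * 6/7 = 3414/7
Step 2: Increase by 20%: 3414/7 * 120/100 = 20484/35
Step 3: Inverse prop: k = (20484/35)*7; new y = k/3 = 20484/35*7/3 = 6828/5
Final result = 6828/5

6828/5


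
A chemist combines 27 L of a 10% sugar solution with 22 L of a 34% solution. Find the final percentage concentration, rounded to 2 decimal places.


Solute in mixture 1 = 10% of 27 L = 27*10/100 = 27/10 L
Solute in mixture 2 = 34% of 22 L = 22*34/100 = 187/25 L
Total solute = 27/10 + 187/25 = 509/50 L
Total volume = 27 + 22 = 49 L
Final concentration = 509/50/49 * 100 = 20.78%

20.78


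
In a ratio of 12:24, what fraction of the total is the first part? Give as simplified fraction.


Total parts = 12 + 24 = 36
First part fraction = 12/36
Simplify: 12/36 = 1/3

1/3


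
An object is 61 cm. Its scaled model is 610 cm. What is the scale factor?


Original length = 61 cm
Scaled length = 610 cm
Scale factor = 610 / 61
= 10

10


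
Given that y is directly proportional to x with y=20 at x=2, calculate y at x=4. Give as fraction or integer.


Direct proportion: y = kx
Find k: k = 20/2 = 10
Compute y at x=4: y = 10 * 4
y = 40

40


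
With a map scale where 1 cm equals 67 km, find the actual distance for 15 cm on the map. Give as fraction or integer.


Map scale: 1 cm = 67 km
Measured distance on map = 15 cm
Set up proportion: 15 * 67 / 1
= 1005 / 1
= 1005 km

1005


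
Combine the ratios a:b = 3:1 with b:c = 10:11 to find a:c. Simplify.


Given a:b = 3:1 and b:c = 10:11
Make b consistent. Multiply first ratio by 10: a:b = 30:10
Multiply second ratio by 1: b:c = 10:11
Now b = 10 in both, so a:b:c = 30:10:11
Therefore a:c = 30:11
Simplify by GCD: a:c = 30:11

30:11


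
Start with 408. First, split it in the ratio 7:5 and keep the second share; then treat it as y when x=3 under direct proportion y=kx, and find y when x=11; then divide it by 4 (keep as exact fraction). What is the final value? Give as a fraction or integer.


Start with 408.
Step 1: Split 7:5, second share = 408 * 5/12 = 170
Step 2: Direct prop: k = (170)/3; new y = k*11 = 170*11/3 = 1870/3
Step 3: Divide by 4: 1870/3 / 4 = 935/6
Final result = 935/6

935/6


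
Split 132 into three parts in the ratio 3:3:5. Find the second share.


Ratio = 3:3:5
Total parts = 3 + 3 + 5 = 11
Value per part = 132 / 11 = 12
First share = 3 * 12 = 36
Middle share = 3 * 12 = 36
Third share = 5 * 12 = 60

36


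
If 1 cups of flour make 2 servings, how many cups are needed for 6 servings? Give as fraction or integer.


Original: 1 cups for 2 servings
Target servings = 6
Scaling factor = 6/2
New amount = 1 * 6/2
= 6/2
= 3 cups

3


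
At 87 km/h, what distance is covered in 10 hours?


Using distance = speed * time
Speed = 87 km/h
Time = 10 hours
Distance = 87 * 10
= 870 km

870


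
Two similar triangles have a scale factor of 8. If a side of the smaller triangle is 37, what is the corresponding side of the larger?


Similar triangles have proportional sides
Scale factor = 8
Smaller side = 37
Corresponding larger side = 37 * 8
= 296

296


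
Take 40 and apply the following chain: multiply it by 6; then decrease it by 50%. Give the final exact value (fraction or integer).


Start with 40.
Step 1: Multiply by 6: 40 * 6 = 240
Step 2: Decrease by 50%: 240 * 50/100 = 120
Final result = 120

120


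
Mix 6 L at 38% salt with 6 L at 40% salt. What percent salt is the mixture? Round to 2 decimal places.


Solute in mixture 1 = 38% of 6 L = 6*38/100 = 57/25 L
Solute in mixture 2 = 40% of 6 L = 6*40/100 = 12/5 L
Total solute = 57/25 + 12/5 = 117/25 L
Total volume = 6 + 6 = 12 L
Final concentration = 117/25/12 * 100 = 39.00%

39.00


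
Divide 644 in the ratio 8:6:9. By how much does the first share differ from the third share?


Total parts = 8 + 6 + 9 = 23
Value per part = 644 / 23 = 28
Shares: 8*28=224, 6*28=168, 9*28=252
First share = 224, third share = 252
Difference = |224 - 252| = 28

28


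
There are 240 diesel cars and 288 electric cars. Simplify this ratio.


Find GCD(240, 288)
GCD = 48
Divide both by 48: 240/48 = 5, 288/48 = 6
Simplified ratio = 5:6

5:6


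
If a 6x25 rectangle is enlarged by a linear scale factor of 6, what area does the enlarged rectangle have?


Original dimensions: 6 x 25
Enlargement factor = 6
New width = 6 * 6 = 36
New height = 25 * 6 = 150
New area = 36 * 150 = 5400

5400


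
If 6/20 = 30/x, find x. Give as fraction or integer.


Setting up: 6/20 = 30/x
Cross multiply: 6 * x = 20 * 30
6x = 600
x = 600/6
x = 100

100


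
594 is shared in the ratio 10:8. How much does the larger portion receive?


Total parts = 10 + 8 = 18
Value per part = 594 / 18 = 33
First share = 10 * 33 = 330
Second share = 8 * 33 = 264
Larger share = 330

330


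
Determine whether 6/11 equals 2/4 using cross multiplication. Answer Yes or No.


Cross multiply to check 6/11 = 2/4
Left cross product: 6 * 4 = 24
Right cross product: 11 * 2 = 22
24 != 22
Not equal, so proportions differ => No

No


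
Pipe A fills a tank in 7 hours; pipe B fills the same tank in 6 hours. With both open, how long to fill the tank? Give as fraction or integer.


Rate of A = 1/7 job per hour
Rate of B = 1/6 job per hour
Combined rate = 1/7 + 1/6
Find common denominator: (6 + 7)/(7*6) = 13/42
Combined rate = 13/42 job per hour
Time together = 1 / (13/42) = 42/13 hours

42/13


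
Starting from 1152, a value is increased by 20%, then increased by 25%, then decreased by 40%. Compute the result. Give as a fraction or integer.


Start: 1152
Step 1: increase by 20% => multiply by 120/100
  1152 * 120/100 = 6912/5
Step 2: increase by 25% => multiply by 125/100
  6912/5 * 125/100 = 1728
Step 3: decrease by 40% => multiply by 60/100
  1728 * 60/100 = 5184/5
Final value = 5184/5

5184/5


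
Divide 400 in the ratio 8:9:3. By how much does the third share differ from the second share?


Total parts = 8 + 9 + 3 = 20
Value per part = 400 / 20 = 20
Shares: 8*20=160, 9*20=180, 3*20=60
Third share = 60, second share = 180
Difference = |60 - 180| = 120

120


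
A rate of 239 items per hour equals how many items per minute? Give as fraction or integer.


Converting from per hour to per minute
Rate = 239 items per hour
Divide by 60: 239/60
= 239/60 items per minute

239/60


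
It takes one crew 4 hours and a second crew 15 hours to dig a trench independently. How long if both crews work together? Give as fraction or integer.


Rate of A = 1/4 job per hour
Rate of B = 1/15 job per hour
Combined rate = 1/4 + 1/15
Find common denominator: (15 + 4)/(4*15) = 19/60
Combined rate = 19/60 job per hour
Time together = 1 / (19/60) = 60/19 hours

60/19


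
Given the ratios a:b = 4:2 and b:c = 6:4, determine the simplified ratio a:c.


Given a:b = 4:2 and b:c = 6:4
Make b consistent. Multiply first ratio by 6: a:b = 24:12
Multiply second ratio by 2: b:c = 12:8
Now b = 12 in both, so a:b:c = 24:12:8
Therefore a:c = 24:8
Simplify by GCD: a:c = 3:1

3:1


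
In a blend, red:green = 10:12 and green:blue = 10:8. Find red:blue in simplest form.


Given a:b = 10:12 and b:c = 10:8
Make b consistent. Multiply first ratio by 10: a:b = 100:120
Multiply second ratio by 12: b:c = 120:96
Now b = 120 in both, so a:b:c = 100:120:96
Therefore a:c = 100:96
Simplify by GCD: a:c = 25:24

25:24


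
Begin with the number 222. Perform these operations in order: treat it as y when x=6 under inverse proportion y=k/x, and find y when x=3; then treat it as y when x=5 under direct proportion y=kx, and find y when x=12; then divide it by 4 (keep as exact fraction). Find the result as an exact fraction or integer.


Start with 222.
Step 1: Inverse prop: k = (222)*6; new y = k/3 = 222*6/3 = 444
Step 2: Direct prop: k = (444)/5; new y = k*12 = 444*12/5 = 5328/5
Step 3: Divide by 4: 5328/5 / 4 = 1332/5
Final result = 1332/5

1332/5


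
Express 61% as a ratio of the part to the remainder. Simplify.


Part = 61%, Remainder = 39%
Ratio = 61:39
GCD(61, 39) = 1
Simplify: 61:39 = 61:39

61:39


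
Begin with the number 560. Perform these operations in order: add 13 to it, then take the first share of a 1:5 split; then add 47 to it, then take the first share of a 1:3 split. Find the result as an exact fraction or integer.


Start with 560.
Step 1: Add 13: 560+13=573; split 1:5 first = 573*1/6 = 191/2
Step 2: Add 47: 191/2+47=285/2; split 1:3 first = 285/2*1/4 = 285/8
Final result = 285/8

285/8


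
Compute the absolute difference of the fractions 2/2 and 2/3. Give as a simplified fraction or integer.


Simplify: 2/2 = 1 and 2/3 = 2/3
Find common denominator: LCD = 3
Convert: 3/3 and 2/3
Difference = |3 - 2|/3 = 1/3
Simplified = 1/3

1/3


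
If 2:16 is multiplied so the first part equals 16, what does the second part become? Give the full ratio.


Original ratio: 2:16
First term target: 16
Scale factor = 16 / 2 = 8
Multiply second term: 16 * 8 = 128
Equivalent ratio = 16:128

16:128


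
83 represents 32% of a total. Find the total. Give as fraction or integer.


Given: 83 is 32% of the whole
Set up: 83 = 32/100 * whole
whole = 83 * 100 / 32
whole = 8300 / 32
whole = 2075/8

2075/8


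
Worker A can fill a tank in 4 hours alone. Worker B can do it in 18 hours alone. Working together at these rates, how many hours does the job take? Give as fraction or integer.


Rate of A = 1/4 job per hour
Rate of B = 1/18 job per hour
Combined rate = 1/4 + 1/18
Find common denominator: (18 + 4)/(4*18) = 22/72
Combined rate = 11/36 job per hour
Time together = 1 / (11/36) = 36/11 hours

36/11


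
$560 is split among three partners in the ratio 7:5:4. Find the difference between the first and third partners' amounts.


Total parts = 7 + 5 + 4 = 16
Value per part = 560 / 16 = 35
Shares: 7*35=245, 5*35=175, 4*35=140
First share = 245, third share = 140
Difference = |245 - 140| = 105

105


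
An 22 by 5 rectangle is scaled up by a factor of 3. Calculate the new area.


Original dimensions: 22 x 5
Enlargement factor = 3
New width = 22 * 3 = 66
New height = 5 * 3 = 15
New area = 66 * 15 = 990

990


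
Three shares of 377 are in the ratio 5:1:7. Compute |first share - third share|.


Total parts = 5 + 1 + 7 = 13
Value per part = 377 / 13 = 29
Shares: 5*29=145, 1*29=29, 7*29=203
First share = 145, third share = 203
Difference = |145 - 203| = 58

58


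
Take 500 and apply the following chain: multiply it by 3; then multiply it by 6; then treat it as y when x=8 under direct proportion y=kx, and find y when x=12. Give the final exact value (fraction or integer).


Start with 500.
Step 1: Multiply by 3: 500 * 3 = 1500
Step 2: Multiply by 6: 1500 * 6 = 9000
Step 3: Direct prop: k = (9000)/8; new y = k*12 = 9000*12/8 = 13500
Final result = 13500

13500


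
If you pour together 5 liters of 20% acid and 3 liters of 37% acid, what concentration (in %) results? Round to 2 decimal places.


Solute in mixture 1 = 20% of 5 L = 5*20/100 = 1 L
Solute in mixture 2 = 37% of 3 L = 3*37/100 = 111/100 L
Total solute = 1 + 111/100 = 211/100 L
Total volume = 5 + 3 = 8 L
Final concentration = 211/100/8 * 100 = 26.38%

26.38


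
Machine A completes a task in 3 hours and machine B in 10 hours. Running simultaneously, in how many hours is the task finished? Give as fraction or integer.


Rate of A = 1/3 job per hour
Rate of B = 1/10 job per hour
Combined rate = 1/3 + 1/10
Find common denominator: (10 + 3)/(3*10) = 13/30
Combined rate = 13/30 job per hour
Time together = 1 / (13/30) = 30/13 hours

30/13


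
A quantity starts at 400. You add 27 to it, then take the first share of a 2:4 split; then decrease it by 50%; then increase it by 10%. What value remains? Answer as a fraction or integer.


Start with 400.
Step 1: Add 27: 400+27=427; split 2:4 first = 427*2/6 = 427/3
Step 2: Decrease by 50%: 427/3 * 50/100 = 427/6
Step 3: Increase by 10%: 427/6 * 110/100 = 4697/60
Final result = 4697/60

4697/60


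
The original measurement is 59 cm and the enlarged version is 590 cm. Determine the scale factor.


Original length = 59 cm
Scaled length = 590 cm
Scale factor = 590 / 59
= 10

10
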